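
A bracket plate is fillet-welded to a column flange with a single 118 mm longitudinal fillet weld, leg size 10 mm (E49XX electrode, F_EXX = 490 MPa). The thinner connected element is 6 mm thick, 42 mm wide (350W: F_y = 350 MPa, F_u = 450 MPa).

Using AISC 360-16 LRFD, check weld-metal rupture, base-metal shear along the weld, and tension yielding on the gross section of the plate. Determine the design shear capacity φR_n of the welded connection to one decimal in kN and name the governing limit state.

79.4 kN (gross-section yield governs)

Weld metal: throat = 0.707×10 = 7.07 mm, L = 118 mm. φR_n = 0.75 × 0.6 × 490 × 7.07 × 118 = 184.0 kN.
Base metal shear (6 mm plate): yield φR_n = 1.0×0.6×350×6×118 = 148.7 kN; rupture φR_n = 0.75×0.6×450×6×118 = 143.4 kN; take 143.4 kN (rupture).
Tension yield (gross): A_g = 42×6 = 252 mm². φR_n = 0.90 × 350 × 252 = 79.4 kN.
Governing: min(184.0, 143.4, 79.4) = 79.4 kN → gross-section yield.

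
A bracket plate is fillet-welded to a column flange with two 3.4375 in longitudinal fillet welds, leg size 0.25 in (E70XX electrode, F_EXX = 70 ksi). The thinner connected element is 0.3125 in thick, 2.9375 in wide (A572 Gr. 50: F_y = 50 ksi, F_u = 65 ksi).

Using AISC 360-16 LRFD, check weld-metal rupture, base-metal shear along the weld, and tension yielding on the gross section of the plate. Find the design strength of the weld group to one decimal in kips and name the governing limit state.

38.3 kips (weld metal governs)

Weld metal: throat = 0.707×0.25 = 0.17675 in, L = 2×3.4375 = 6.875 in. φR_n = 0.75 × 0.6 × 70 × 0.17675 × 6.875 = 38.3 kips.
Base metal shear (0.3125 in plate): yield φR_n = 1.0×0.6×50×0.3125×6.875 = 64.5 kips; rupture φR_n = 0.75×0.6×65×0.3125×6.875 = 62.8 kips; take 62.8 kips (rupture).
Tension yield (gross): A_g = 2.9375×0.3125 = 0.91797 in². φR_n = 0.90 × 50 × 0.91797 = 41.3 kips.
Governing: min(38.3, 62.8, 41.3) = 38.3 kips → weld metal.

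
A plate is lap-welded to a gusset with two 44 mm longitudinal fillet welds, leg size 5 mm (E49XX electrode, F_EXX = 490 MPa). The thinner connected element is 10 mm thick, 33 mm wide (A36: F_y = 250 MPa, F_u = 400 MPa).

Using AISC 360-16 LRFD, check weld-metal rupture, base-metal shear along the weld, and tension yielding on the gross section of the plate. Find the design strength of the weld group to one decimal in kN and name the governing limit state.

68.6 kN (weld metal governs)

Weld metal: throat = 0.707×5 = 3.535 mm, L = 2×44 = 88 mm. φR_n = 0.75 × 0.6 × 490 × 3.535 × 88 = 68.6 kN.
Base metal shear (10 mm plate): yield φR_n = 1.0×0.6×250×10×88 = 132.0 kN; rupture φR_n = 0.75×0.6×400×10×88 = 158.4 kN; take 132.0 kN (yield).
Tension yield (gross): A_g = 33×10 = 330 mm². φR_n = 0.90 × 250 × 330 = 74.3 kN.
Governing: min(68.6, 132.0, 74.3) = 68.6 kN → weld metal.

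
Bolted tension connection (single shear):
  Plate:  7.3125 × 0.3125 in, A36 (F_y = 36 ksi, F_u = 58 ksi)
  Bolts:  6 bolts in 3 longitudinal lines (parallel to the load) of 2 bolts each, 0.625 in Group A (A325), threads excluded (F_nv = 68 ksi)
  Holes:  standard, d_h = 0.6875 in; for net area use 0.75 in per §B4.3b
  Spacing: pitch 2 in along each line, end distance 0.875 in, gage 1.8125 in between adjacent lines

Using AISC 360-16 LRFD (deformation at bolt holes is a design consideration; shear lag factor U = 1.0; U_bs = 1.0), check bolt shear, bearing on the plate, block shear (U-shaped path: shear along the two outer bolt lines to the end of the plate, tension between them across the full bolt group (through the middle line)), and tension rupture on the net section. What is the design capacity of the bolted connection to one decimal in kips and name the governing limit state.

57.4 kips (block shear governs)

Bolt shear: A_b = π(0.625)²/4 = 0.3068 in². φR_n = 0.75 × 68 × 0.3068 × 6 × 1 = 93.9 kips.
Bearing (0.3125 in plate, F_u = 58 ksi): end bolts L_c = 0.875 − 0.6875/2 = 0.53125, R_n = min(1.2×0.53125×0.3125×58, 2.4×0.625×0.3125×58) = 11.555 kips/bolt; interior L_c = 2 − 0.6875 = 1.3125, R_n = 27.188 kips/bolt. φR_n = 0.75 × (3×11.555 + 3×27.188) = 87.2 kips.
Block shear: shear path 2×[0.875+1×2] = 2×2.875 in, A_gv = 1.7969, A_nv = 2×(2.875 − 1.5×0.75)×0.3125 = 1.0938 in²; tension across gage: (3.625 − 2×0.75)×0.3125 = 0.66406 in². R_n = min(0.6×58×1.0938, 0.6×36×1.7969) + 1.0×58×0.66406 = min(38.064, 38.813) + 38.515 = 76.579 kips. φR_n = 0.75 × 76.579 = 57.4 kips.
Tension rupture (net): A_n = (7.3125 − 3×0.75)×0.3125 = 1.582 in² (U = 1.0, A_e = A_n). φR_n = 0.75 × 58 × 1.582 = 68.8 kips.
Governing: min(93.9, 87.2, 57.4, 68.8) = 57.4 kips → block shear.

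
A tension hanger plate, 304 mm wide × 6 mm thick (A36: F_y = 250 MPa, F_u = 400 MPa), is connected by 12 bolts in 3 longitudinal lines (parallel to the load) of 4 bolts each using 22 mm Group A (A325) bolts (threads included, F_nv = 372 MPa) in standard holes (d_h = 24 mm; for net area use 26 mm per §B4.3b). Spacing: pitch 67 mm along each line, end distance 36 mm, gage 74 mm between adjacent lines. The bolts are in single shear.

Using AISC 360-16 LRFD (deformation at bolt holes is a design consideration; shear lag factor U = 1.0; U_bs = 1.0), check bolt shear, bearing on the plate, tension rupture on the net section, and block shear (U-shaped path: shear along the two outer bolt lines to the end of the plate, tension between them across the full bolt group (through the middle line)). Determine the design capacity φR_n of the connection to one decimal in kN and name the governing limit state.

406.8 kN (net-section rupture governs)

Bolt shear: A_b = π(22)²/4 = 380.13 mm². φR_n = 0.75 × 372 × 380.13 × 12 × 1 = 1272.7 kN.
Bearing (6 mm plate, F_u = 400 MPa): end bolts L_c = 36 − 24/2 = 24, R_n = min(1.2×24×6×400, 2.4×22×6×400) = 69.12 kN/bolt; interior L_c = 67 − 24 = 43, R_n = 123.84 kN/bolt. φR_n = 0.75 × (3×69.12 + 9×123.84) = 991.4 kN.
Tension rupture (net): A_n = (304 − 3×26)×6 = 1356 mm² (U = 1.0, A_e = A_n). φR_n = 0.75 × 400 × 1356 = 406.8 kN.
Block shear: shear path 2×[36+3×67] = 2×237 mm, A_gv = 2844, A_nv = 2×(237 − 3.5×26)×6 = 1752 mm²; tension across gage: (148 − 2×26)×6 = 576 mm². R_n = min(0.6×400×1752, 0.6×250×2844) + 1.0×400×576 = min(420.48, 426.6) + 230.4 = 650.88 kN. φR_n = 0.75 × 650.88 = 488.2 kN.
Governing: min(1272.7, 991.4, 406.8, 488.2) = 406.8 kN → net-section rupture.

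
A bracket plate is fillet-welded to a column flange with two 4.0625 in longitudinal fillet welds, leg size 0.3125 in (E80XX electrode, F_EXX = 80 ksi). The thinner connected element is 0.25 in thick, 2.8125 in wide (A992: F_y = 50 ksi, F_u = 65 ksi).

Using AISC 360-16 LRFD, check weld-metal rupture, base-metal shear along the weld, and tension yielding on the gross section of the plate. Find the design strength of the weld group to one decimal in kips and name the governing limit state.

Weld metal: throat = 0.707×0.3125 = 0.22094 in, L = 2×4.0625 = 8.125 in. φR_n = 0.75 × 0.6 × 80 × 0.22094 × 8.125 = 64.6 kips.
Base metal shear (0.25 in plate): yield φR_n = 1.0×0.6×50×0.25×8.125 = 60.9 kips; rupture φR_n = 0.75×0.6×65×0.25×8.125 = 59.4 kips; take 59.4 kips (rupture).
Tension yield (gross): A_g = 2.8125×0.25 = 0.70313 in². φR_n = 0.90 × 50 × 0.70313 = 31.6 kips.
Governing: min(64.6, 59.4, 31.6) = 31.6 kips → gross-section yield.

31.6 kips (gross-section yield governs)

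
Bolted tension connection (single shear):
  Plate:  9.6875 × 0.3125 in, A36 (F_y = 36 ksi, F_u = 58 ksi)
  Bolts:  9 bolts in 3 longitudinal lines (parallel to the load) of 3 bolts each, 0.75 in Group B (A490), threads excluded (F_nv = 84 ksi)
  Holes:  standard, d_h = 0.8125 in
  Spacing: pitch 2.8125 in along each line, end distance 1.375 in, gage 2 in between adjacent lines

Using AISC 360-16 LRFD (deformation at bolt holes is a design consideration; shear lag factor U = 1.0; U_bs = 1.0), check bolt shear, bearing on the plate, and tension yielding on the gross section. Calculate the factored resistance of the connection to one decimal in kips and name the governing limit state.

Bolt shear: A_b = π(0.75)²/4 = 0.44179 in². φR_n = 0.75 × 84 × 0.44179 × 9 × 1 = 250.5 kips.
Bearing (0.3125 in plate, F_u = 58 ksi): end bolts L_c = 1.375 − 0.8125/2 = 0.96875, R_n = min(1.2×0.96875×0.3125×58, 2.4×0.75×0.3125×58) = 21.07 kips/bolt; interior L_c = 2.8125 − 0.8125 = 2, R_n = 32.625 kips/bolt. φR_n = 0.75 × (3×21.07 + 6×32.625) = 194.2 kips.
Tension yield (gross): A_g = 9.6875×0.3125 = 3.0273 in². φR_n = 0.90 × 36 × 3.0273 = 98.1 kips.
Governing: min(250.5, 194.2, 98.1) = 98.1 kips → gross-section yield.

98.1 kips (gross-section yield governs)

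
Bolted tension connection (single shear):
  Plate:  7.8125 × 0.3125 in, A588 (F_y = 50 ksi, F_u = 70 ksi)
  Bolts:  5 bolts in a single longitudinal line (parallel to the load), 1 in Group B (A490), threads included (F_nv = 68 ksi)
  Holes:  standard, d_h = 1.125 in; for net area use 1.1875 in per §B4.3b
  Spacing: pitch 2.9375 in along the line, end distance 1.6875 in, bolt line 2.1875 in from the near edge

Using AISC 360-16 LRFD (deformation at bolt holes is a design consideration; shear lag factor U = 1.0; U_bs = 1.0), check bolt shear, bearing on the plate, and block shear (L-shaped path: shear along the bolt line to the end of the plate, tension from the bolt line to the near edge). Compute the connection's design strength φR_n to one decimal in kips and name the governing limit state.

105.8 kips (block shear governs)

Bolt shear: A_b = π(1)²/4 = 0.7854 in². φR_n = 0.75 × 68 × 0.7854 × 5 × 1 = 200.3 kips.
Bearing (0.3125 in plate, F_u = 70 ksi): end bolts L_c = 1.6875 − 1.125/2 = 1.125, R_n = min(1.2×1.125×0.3125×70, 2.4×1×0.3125×70) = 29.531 kips/bolt; interior L_c = 2.9375 − 1.125 = 1.8125, R_n = 47.578 kips/bolt. φR_n = 0.75 × (1×29.531 + 4×47.578) = 164.9 kips.
Block shear: shear path 1×[1.6875+4×2.9375] = 1×13.4375 in, A_gv = 4.1992, A_nv = 1×(13.4375 − 4.5×1.1875)×0.3125 = 2.5293 in²; tension to near edge: (2.1875 − 0.5×1.1875)×0.3125 = 0.49805 in². R_n = min(0.6×70×2.5293, 0.6×50×4.1992) + 1.0×70×0.49805 = min(106.23, 125.98) + 34.864 = 141.09 kips. φR_n = 0.75 × 141.09 = 105.8 kips.
Governing: min(200.3, 164.9, 105.8) = 105.8 kips → block shear.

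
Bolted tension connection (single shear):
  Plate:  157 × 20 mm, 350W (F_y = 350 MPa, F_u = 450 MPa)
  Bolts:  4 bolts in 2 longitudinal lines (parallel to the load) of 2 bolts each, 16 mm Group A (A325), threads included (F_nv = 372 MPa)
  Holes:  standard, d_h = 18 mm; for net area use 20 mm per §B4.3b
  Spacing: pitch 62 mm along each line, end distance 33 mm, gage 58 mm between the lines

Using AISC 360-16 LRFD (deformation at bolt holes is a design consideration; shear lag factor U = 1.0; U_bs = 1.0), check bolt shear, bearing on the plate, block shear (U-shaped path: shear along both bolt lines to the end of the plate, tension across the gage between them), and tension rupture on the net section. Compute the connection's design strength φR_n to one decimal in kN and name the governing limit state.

224.4 kN (bolt shear governs)

Bolt shear: A_b = π(16)²/4 = 201.06 mm². φR_n = 0.75 × 372 × 201.06 × 4 × 1 = 224.4 kN.
Bearing (20 mm plate, F_u = 450 MPa): end bolts L_c = 33 − 18/2 = 24, R_n = min(1.2×24×20×450, 2.4×16×20×450) = 259.2 kN/bolt; interior L_c = 62 − 18 = 44, R_n = 345.6 kN/bolt. φR_n = 0.75 × (2×259.2 + 2×345.6) = 907.2 kN.
Block shear: shear path 2×[33+1×62] = 2×95 mm, A_gv = 3800, A_nv = 2×(95 − 1.5×20)×20 = 2600 mm²; tension across gage: (58 − 1×20)×20 = 760 mm². R_n = min(0.6×450×2600, 0.6×350×3800) + 1.0×450×760 = min(702, 798) + 342 = 1044 kN. φR_n = 0.75 × 1044 = 783.0 kN.
Tension rupture (net): A_n = (157 − 2×20)×20 = 2340 mm² (U = 1.0, A_e = A_n). φR_n = 0.75 × 450 × 2340 = 789.8 kN.
Governing: min(224.4, 907.2, 783.0, 789.8) = 224.4 kN → bolt shear.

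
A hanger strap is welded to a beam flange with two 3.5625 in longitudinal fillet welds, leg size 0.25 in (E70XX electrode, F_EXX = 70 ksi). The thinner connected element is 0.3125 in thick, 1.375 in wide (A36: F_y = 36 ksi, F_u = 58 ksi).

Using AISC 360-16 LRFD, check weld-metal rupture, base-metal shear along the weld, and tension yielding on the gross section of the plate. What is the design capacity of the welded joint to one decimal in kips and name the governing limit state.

Weld metal: throat = 0.707×0.25 = 0.17675 in, L = 2×3.5625 = 7.125 in. φR_n = 0.75 × 0.6 × 70 × 0.17675 × 7.125 = 39.7 kips.
Base metal shear (0.3125 in plate): yield φR_n = 1.0×0.6×36×0.3125×7.125 = 48.1 kips; rupture φR_n = 0.75×0.6×58×0.3125×7.125 = 58.1 kips; take 48.1 kips (yield).
Tension yield (gross): A_g = 1.375×0.3125 = 0.42969 in². φR_n = 0.90 × 36 × 0.42969 = 13.9 kips.
Governing: min(39.7, 48.1, 13.9) = 13.9 kips → gross-section yield.

13.9 kips (gross-section yield governs)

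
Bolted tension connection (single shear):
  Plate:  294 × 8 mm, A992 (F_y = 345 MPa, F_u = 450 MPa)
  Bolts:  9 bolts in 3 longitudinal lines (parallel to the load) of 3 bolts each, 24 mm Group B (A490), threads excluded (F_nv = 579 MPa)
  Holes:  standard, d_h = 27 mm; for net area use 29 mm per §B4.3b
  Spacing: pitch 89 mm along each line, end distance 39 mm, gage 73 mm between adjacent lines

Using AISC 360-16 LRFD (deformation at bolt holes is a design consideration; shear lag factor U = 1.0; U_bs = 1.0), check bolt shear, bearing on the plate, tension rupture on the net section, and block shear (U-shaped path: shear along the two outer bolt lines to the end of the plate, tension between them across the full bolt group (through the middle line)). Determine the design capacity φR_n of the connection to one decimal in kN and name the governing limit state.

558.9 kN (net-section rupture governs)

Bolt shear: A_b = π(24)²/4 = 452.39 mm². φR_n = 0.75 × 579 × 452.39 × 9 × 1 = 1768.1 kN.
Bearing (8 mm plate, F_u = 450 MPa): end bolts L_c = 39 − 27/2 = 25.5, R_n = min(1.2×25.5×8×450, 2.4×24×8×450) = 110.16 kN/bolt; interior L_c = 89 − 27 = 62, R_n = 207.36 kN/bolt. φR_n = 0.75 × (3×110.16 + 6×207.36) = 1181.0 kN.
Tension rupture (net): A_n = (294 − 3×29)×8 = 1656 mm² (U = 1.0, A_e = A_n). φR_n = 0.75 × 450 × 1656 = 558.9 kN.
Block shear: shear path 2×[39+2×89] = 2×217 mm, A_gv = 3472, A_nv = 2×(217 − 2.5×29)×8 = 2312 mm²; tension across gage: (146 − 2×29)×8 = 704 mm². R_n = min(0.6×450×2312, 0.6×345×3472) + 1.0×450×704 = min(624.24, 718.7) + 316.8 = 941.04 kN. φR_n = 0.75 × 941.04 = 705.8 kN.
Governing: min(1768.1, 1181.0, 558.9, 705.8) = 558.9 kN → net-section rupture.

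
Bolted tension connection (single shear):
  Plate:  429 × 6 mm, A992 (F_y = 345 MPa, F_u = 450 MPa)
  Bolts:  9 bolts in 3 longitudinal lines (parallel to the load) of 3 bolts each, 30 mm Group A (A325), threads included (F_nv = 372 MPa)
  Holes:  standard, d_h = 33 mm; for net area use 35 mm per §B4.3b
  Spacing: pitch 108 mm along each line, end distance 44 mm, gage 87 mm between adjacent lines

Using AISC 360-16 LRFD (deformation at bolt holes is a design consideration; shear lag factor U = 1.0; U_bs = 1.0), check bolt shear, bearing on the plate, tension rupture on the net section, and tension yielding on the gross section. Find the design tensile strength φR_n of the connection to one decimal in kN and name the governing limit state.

Bolt shear: A_b = π(30)²/4 = 706.86 mm². φR_n = 0.75 × 372 × 706.86 × 9 × 1 = 1774.9 kN.
Bearing (6 mm plate, F_u = 450 MPa): end bolts L_c = 44 − 33/2 = 27.5, R_n = min(1.2×27.5×6×450, 2.4×30×6×450) = 89.1 kN/bolt; interior L_c = 108 − 33 = 75, R_n = 194.4 kN/bolt. φR_n = 0.75 × (3×89.1 + 6×194.4) = 1075.3 kN.
Tension rupture (net): A_n = (429 − 3×35)×6 = 1944 mm² (U = 1.0, A_e = A_n). φR_n = 0.75 × 450 × 1944 = 656.1 kN.
Tension yield (gross): A_g = 429×6 = 2574 mm². φR_n = 0.90 × 345 × 2574 = 799.2 kN.
Governing: min(1774.9, 1075.3, 656.1, 799.2) = 656.1 kN → net-section rupture.

656.1 kN (net-section rupture governs)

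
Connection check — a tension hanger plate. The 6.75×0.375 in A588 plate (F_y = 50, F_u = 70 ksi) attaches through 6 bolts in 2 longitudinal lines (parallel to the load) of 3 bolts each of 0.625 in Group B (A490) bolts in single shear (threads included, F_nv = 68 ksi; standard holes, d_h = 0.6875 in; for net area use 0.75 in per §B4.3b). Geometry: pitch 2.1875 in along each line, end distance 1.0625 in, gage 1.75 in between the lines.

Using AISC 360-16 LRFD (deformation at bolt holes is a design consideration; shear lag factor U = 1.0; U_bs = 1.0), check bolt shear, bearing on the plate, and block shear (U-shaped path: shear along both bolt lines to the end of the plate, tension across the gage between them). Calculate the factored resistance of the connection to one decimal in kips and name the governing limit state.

Bolt shear: A_b = π(0.625)²/4 = 0.3068 in². φR_n = 0.75 × 68 × 0.3068 × 6 × 1 = 93.9 kips.
Bearing (0.375 in plate, F_u = 70 ksi): end bolts L_c = 1.0625 − 0.6875/2 = 0.71875, R_n = min(1.2×0.71875×0.375×70, 2.4×0.625×0.375×70) = 22.641 kips/bolt; interior L_c = 2.1875 − 0.6875 = 1.5, R_n = 39.375 kips/bolt. φR_n = 0.75 × (2×22.641 + 4×39.375) = 152.1 kips.
Block shear: shear path 2×[1.0625+2×2.1875] = 2×5.4375 in, A_gv = 4.0781, A_nv = 2×(5.4375 − 2.5×0.75)×0.375 = 2.6719 in²; tension across gage: (1.75 − 1×0.75)×0.375 = 0.375 in². R_n = min(0.6×70×2.6719, 0.6×50×4.0781) + 1.0×70×0.375 = min(112.22, 122.34) + 26.25 = 138.47 kips. φR_n = 0.75 × 138.47 = 103.9 kips.
Governing: min(93.9, 152.1, 103.9) = 93.9 kips → bolt shear.

93.9 kips (bolt shear governs)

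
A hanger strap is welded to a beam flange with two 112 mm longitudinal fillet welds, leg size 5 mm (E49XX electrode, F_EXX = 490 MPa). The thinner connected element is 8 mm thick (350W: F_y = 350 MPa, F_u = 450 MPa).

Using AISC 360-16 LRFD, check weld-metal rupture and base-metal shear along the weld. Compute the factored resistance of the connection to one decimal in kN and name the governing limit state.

Weld metal: throat = 0.707×5 = 3.535 mm, L = 2×112 = 224 mm. φR_n = 0.75 × 0.6 × 490 × 3.535 × 224 = 174.6 kN.
Base metal shear (8 mm plate): yield φR_n = 1.0×0.6×350×8×224 = 376.3 kN; rupture φR_n = 0.75×0.6×450×8×224 = 362.9 kN; take 362.9 kN (rupture).
Governing: min(174.6, 362.9) = 174.6 kN → weld metal.

174.6 kN (weld metal governs)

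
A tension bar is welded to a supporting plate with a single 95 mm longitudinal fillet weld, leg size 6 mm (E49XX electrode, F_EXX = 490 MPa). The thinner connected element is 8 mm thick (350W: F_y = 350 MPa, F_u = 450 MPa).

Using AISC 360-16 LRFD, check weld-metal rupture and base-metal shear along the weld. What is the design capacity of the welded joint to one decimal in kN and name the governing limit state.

88.9 kN (weld metal governs)

Weld metal: throat = 0.707×6 = 4.242 mm, L = 95 mm. φR_n = 0.75 × 0.6 × 490 × 4.242 × 95 = 88.9 kN.
Base metal shear (8 mm plate): yield φR_n = 1.0×0.6×350×8×95 = 159.6 kN; rupture φR_n = 0.75×0.6×450×8×95 = 153.9 kN; take 153.9 kN (rupture).
Governing: min(88.9, 153.9) = 88.9 kN → weld metal.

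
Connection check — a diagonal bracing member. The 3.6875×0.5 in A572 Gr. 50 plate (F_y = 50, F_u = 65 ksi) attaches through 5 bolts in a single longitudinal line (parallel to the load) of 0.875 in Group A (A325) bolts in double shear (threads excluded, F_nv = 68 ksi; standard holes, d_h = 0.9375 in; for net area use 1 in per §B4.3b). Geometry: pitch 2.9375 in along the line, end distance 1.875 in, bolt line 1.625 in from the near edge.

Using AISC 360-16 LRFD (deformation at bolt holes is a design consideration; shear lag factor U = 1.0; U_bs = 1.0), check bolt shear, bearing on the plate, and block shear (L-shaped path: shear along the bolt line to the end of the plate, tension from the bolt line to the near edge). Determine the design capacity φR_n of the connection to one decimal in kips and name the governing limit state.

Bolt shear: A_b = π(0.875)²/4 = 0.60132 in². φR_n = 0.75 × 68 × 0.60132 × 5 × 2 = 306.7 kips.
Bearing (0.5 in plate, F_u = 65 ksi): end bolts L_c = 1.875 − 0.9375/2 = 1.40625, R_n = min(1.2×1.40625×0.5×65, 2.4×0.875×0.5×65) = 54.844 kips/bolt; interior L_c = 2.9375 − 0.9375 = 2, R_n = 68.25 kips/bolt. φR_n = 0.75 × (1×54.844 + 4×68.25) = 245.9 kips.
Block shear: shear path 1×[1.875+4×2.9375] = 1×13.625 in, A_gv = 6.8125, A_nv = 1×(13.625 − 4.5×1)×0.5 = 4.5625 in²; tension to near edge: (1.625 − 0.5×1)×0.5 = 0.5625 in². R_n = min(0.6×65×4.5625, 0.6×50×6.8125) + 1.0×65×0.5625 = min(177.94, 204.38) + 36.563 = 214.5 kips. φR_n = 0.75 × 214.5 = 160.9 kips.
Governing: min(306.7, 245.9, 160.9) = 160.9 kips → block shear.

160.9 kips (block shear governs)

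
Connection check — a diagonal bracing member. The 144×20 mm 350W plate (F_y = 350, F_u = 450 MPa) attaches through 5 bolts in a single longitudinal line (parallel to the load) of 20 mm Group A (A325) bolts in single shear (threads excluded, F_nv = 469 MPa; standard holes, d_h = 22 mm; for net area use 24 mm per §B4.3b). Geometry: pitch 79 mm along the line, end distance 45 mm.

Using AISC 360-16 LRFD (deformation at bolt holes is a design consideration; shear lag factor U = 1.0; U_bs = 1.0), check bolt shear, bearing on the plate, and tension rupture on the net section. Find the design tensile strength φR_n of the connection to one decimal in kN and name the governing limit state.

552.5 kN (bolt shear governs)

Bolt shear: A_b = π(20)²/4 = 314.16 mm². φR_n = 0.75 × 469 × 314.16 × 5 × 1 = 552.5 kN.
Bearing (20 mm plate, F_u = 450 MPa): end bolts L_c = 45 − 22/2 = 34, R_n = min(1.2×34×20×450, 2.4×20×20×450) = 367.2 kN/bolt; interior L_c = 79 − 22 = 57, R_n = 432 kN/bolt. φR_n = 0.75 × (1×367.2 + 4×432) = 1571.4 kN.
Tension rupture (net): A_n = (144 − 1×24)×20 = 2400 mm² (U = 1.0, A_e = A_n). φR_n = 0.75 × 450 × 2400 = 810.0 kN.
Governing: min(552.5, 1571.4, 810.0) = 552.5 kN → bolt shear.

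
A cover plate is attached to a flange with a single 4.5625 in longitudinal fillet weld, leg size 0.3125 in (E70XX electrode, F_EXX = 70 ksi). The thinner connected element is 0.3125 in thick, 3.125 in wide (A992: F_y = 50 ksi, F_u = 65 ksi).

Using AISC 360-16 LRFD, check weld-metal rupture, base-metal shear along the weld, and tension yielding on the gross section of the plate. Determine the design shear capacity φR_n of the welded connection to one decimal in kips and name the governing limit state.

31.8 kips (weld metal governs)

Weld metal: throat = 0.707×0.3125 = 0.22094 in, L = 4.5625 in. φR_n = 0.75 × 0.6 × 70 × 0.22094 × 4.5625 = 31.8 kips.
Base metal shear (0.3125 in plate): yield φR_n = 1.0×0.6×50×0.3125×4.5625 = 42.8 kips; rupture φR_n = 0.75×0.6×65×0.3125×4.5625 = 41.7 kips; take 41.7 kips (rupture).
Tension yield (gross): A_g = 3.125×0.3125 = 0.97656 in². φR_n = 0.90 × 50 × 0.97656 = 43.9 kips.
Governing: min(31.8, 41.7, 43.9) = 31.8 kips → weld metal.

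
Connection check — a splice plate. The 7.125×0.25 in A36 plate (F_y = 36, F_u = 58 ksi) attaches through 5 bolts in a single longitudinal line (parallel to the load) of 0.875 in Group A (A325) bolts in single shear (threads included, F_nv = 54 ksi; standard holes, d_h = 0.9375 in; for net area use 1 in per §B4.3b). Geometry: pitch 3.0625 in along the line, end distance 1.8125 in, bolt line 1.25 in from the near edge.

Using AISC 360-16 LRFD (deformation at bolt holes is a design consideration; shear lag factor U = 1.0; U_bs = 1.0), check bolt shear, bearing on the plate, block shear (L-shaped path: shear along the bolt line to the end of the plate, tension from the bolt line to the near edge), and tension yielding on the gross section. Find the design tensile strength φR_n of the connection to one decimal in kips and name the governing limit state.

57.7 kips (gross-section yield governs)

Bolt shear: A_b = π(0.875)²/4 = 0.60132 in². φR_n = 0.75 × 54 × 0.60132 × 5 × 1 = 121.8 kips.
Bearing (0.25 in plate, F_u = 58 ksi): end bolts L_c = 1.8125 − 0.9375/2 = 1.34375, R_n = min(1.2×1.34375×0.25×58, 2.4×0.875×0.25×58) = 23.381 kips/bolt; interior L_c = 3.0625 − 0.9375 = 2.125, R_n = 30.45 kips/bolt. φR_n = 0.75 × (1×23.381 + 4×30.45) = 108.9 kips.
Block shear: shear path 1×[1.8125+4×3.0625] = 1×14.0625 in, A_gv = 3.5156, A_nv = 1×(14.0625 − 4.5×1)×0.25 = 2.3906 in²; tension to near edge: (1.25 − 0.5×1)×0.25 = 0.1875 in². R_n = min(0.6×58×2.3906, 0.6×36×3.5156) + 1.0×58×0.1875 = min(83.193, 75.937) + 10.875 = 86.812 kips. φR_n = 0.75 × 86.812 = 65.1 kips.
Tension yield (gross): A_g = 7.125×0.25 = 1.7813 in². φR_n = 0.90 × 36 × 1.7813 = 57.7 kips.
Governing: min(121.8, 108.9, 65.1, 57.7) = 57.7 kips → gross-section yield.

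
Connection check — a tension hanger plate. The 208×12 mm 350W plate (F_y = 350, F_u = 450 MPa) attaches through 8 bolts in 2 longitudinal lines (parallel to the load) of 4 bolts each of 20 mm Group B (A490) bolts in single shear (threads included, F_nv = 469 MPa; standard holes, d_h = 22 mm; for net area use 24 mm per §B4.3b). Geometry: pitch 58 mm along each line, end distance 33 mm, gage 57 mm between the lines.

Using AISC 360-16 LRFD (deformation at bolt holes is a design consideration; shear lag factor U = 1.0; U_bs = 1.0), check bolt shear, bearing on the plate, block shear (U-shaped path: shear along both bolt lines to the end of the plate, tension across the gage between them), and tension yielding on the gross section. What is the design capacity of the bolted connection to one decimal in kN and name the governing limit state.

Bolt shear: A_b = π(20)²/4 = 314.16 mm². φR_n = 0.75 × 469 × 314.16 × 8 × 1 = 884.0 kN.
Bearing (12 mm plate, F_u = 450 MPa): end bolts L_c = 33 − 22/2 = 22, R_n = min(1.2×22×12×450, 2.4×20×12×450) = 142.56 kN/bolt; interior L_c = 58 − 22 = 36, R_n = 233.28 kN/bolt. φR_n = 0.75 × (2×142.56 + 6×233.28) = 1263.6 kN.
Block shear: shear path 2×[33+3×58] = 2×207 mm, A_gv = 4968, A_nv = 2×(207 − 3.5×24)×12 = 2952 mm²; tension across gage: (57 − 1×24)×12 = 396 mm². R_n = min(0.6×450×2952, 0.6×350×4968) + 1.0×450×396 = min(797.04, 1043.3) + 178.2 = 975.24 kN. φR_n = 0.75 × 975.24 = 731.4 kN.
Tension yield (gross): A_g = 208×12 = 2496 mm². φR_n = 0.90 × 350 × 2496 = 786.2 kN.
Governing: min(884.0, 1263.6, 731.4, 786.2) = 731.4 kN → block shear.

731.4 kN (block shear governs)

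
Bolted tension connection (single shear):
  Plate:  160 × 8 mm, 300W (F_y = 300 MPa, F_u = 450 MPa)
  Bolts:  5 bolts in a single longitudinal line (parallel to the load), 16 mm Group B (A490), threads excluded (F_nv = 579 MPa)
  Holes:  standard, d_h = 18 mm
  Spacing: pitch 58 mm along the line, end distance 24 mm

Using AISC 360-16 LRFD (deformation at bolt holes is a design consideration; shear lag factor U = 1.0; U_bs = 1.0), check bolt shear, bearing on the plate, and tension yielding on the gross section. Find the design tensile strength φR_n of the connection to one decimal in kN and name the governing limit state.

Bolt shear: A_b = π(16)²/4 = 201.06 mm². φR_n = 0.75 × 579 × 201.06 × 5 × 1 = 436.6 kN.
Bearing (8 mm plate, F_u = 450 MPa): end bolts L_c = 24 − 18/2 = 15, R_n = min(1.2×15×8×450, 2.4×16×8×450) = 64.8 kN/bolt; interior L_c = 58 − 18 = 40, R_n = 138.24 kN/bolt. φR_n = 0.75 × (1×64.8 + 4×138.24) = 463.3 kN.
Tension yield (gross): A_g = 160×8 = 1280 mm². φR_n = 0.90 × 300 × 1280 = 345.6 kN.
Governing: min(436.6, 463.3, 345.6) = 345.6 kN → gross-section yield.

345.6 kN (gross-section yield governs)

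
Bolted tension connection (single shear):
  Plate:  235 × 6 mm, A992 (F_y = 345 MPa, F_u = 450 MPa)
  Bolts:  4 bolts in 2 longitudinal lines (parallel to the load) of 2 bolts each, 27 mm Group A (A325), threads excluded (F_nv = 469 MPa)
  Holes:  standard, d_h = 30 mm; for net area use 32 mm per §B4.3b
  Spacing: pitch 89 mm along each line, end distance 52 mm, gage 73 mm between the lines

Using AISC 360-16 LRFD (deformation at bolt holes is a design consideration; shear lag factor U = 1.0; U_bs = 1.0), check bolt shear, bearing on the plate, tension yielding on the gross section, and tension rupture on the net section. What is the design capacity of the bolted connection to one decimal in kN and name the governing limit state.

346.3 kN (net-section rupture governs)

Bolt shear: A_b = π(27)²/4 = 572.56 mm². φR_n = 0.75 × 469 × 572.56 × 4 × 1 = 805.6 kN.
Bearing (6 mm plate, F_u = 450 MPa): end bolts L_c = 52 − 30/2 = 37, R_n = min(1.2×37×6×450, 2.4×27×6×450) = 119.88 kN/bolt; interior L_c = 89 − 30 = 59, R_n = 174.96 kN/bolt. φR_n = 0.75 × (2×119.88 + 2×174.96) = 442.3 kN.
Tension yield (gross): A_g = 235×6 = 1410 mm². φR_n = 0.90 × 345 × 1410 = 437.8 kN.
Tension rupture (net): A_n = (235 − 2×32)×6 = 1026 mm² (U = 1.0, A_e = A_n). φR_n = 0.75 × 450 × 1026 = 346.3 kN.
Governing: min(805.6, 442.3, 437.8, 346.3) = 346.3 kN → net-section rupture.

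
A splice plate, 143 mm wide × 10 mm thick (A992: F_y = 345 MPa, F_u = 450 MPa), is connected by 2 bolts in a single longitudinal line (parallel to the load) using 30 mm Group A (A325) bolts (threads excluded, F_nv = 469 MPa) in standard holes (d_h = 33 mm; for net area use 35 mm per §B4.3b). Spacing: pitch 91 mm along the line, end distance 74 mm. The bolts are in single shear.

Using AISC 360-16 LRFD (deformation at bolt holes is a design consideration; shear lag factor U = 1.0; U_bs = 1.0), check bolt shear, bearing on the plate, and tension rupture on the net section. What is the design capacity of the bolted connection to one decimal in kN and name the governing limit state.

364.5 kN (net-section rupture governs)

Bolt shear: A_b = π(30)²/4 = 706.86 mm². φR_n = 0.75 × 469 × 706.86 × 2 × 1 = 497.3 kN.
Bearing (10 mm plate, F_u = 450 MPa): end bolts L_c = 74 − 33/2 = 57.5, R_n = min(1.2×57.5×10×450, 2.4×30×10×450) = 310.5 kN/bolt; interior L_c = 91 − 33 = 58, R_n = 313.2 kN/bolt. φR_n = 0.75 × (1×310.5 + 1×313.2) = 467.8 kN.
Tension rupture (net): A_n = (143 − 1×35)×10 = 1080 mm² (U = 1.0, A_e = A_n). φR_n = 0.75 × 450 × 1080 = 364.5 kN.
Governing: min(497.3, 467.8, 364.5) = 364.5 kN → net-section rupture.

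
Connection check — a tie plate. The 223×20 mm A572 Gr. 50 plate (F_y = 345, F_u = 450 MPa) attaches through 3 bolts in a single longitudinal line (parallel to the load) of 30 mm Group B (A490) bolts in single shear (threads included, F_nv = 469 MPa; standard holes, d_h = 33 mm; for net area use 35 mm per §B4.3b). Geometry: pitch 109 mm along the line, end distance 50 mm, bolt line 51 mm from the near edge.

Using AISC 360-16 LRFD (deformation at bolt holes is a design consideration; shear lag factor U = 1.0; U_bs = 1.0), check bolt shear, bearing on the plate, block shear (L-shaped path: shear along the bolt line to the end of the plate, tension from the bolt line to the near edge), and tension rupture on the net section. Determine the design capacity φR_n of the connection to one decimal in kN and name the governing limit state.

745.9 kN (bolt shear governs)

Bolt shear: A_b = π(30)²/4 = 706.86 mm². φR_n = 0.75 × 469 × 706.86 × 3 × 1 = 745.9 kN.
Bearing (20 mm plate, F_u = 450 MPa): end bolts L_c = 50 − 33/2 = 33.5, R_n = min(1.2×33.5×20×450, 2.4×30×20×450) = 361.8 kN/bolt; interior L_c = 109 − 33 = 76, R_n = 648 kN/bolt. φR_n = 0.75 × (1×361.8 + 2×648) = 1243.4 kN.
Block shear: shear path 1×[50+2×109] = 1×268 mm, A_gv = 5360, A_nv = 1×(268 − 2.5×35)×20 = 3610 mm²; tension to near edge: (51 − 0.5×35)×20 = 670 mm². R_n = min(0.6×450×3610, 0.6×345×5360) + 1.0×450×670 = min(974.7, 1109.5) + 301.5 = 1276.2 kN. φR_n = 0.75 × 1276.2 = 957.2 kN.
Tension rupture (net): A_n = (223 − 1×35)×20 = 3760 mm² (U = 1.0, A_e = A_n). φR_n = 0.75 × 450 × 3760 = 1269.0 kN.
Governing: min(745.9, 1243.4, 957.2, 1269.0) = 745.9 kN → bolt shear.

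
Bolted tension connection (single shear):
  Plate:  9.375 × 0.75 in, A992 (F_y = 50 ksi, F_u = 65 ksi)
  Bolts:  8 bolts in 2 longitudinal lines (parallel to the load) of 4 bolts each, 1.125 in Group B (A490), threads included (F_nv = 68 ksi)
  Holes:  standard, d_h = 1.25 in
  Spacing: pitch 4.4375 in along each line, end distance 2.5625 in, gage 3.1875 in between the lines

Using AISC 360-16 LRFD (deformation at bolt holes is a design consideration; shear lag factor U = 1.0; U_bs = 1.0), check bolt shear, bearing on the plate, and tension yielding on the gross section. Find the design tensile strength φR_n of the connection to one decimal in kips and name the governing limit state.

Bolt shear: A_b = π(1.125)²/4 = 0.99402 in². φR_n = 0.75 × 68 × 0.99402 × 8 × 1 = 405.6 kips.
Bearing (0.75 in plate, F_u = 65 ksi): end bolts L_c = 2.5625 − 1.25/2 = 1.9375, R_n = min(1.2×1.9375×0.75×65, 2.4×1.125×0.75×65) = 113.34 kips/bolt; interior L_c = 4.4375 − 1.25 = 3.1875, R_n = 131.63 kips/bolt. φR_n = 0.75 × (2×113.34 + 6×131.63) = 762.3 kips.
Tension yield (gross): A_g = 9.375×0.75 = 7.0313 in². φR_n = 0.90 × 50 × 7.0313 = 316.4 kips.
Governing: min(405.6, 762.3, 316.4) = 316.4 kips → gross-section yield.

316.4 kips (gross-section yield governs)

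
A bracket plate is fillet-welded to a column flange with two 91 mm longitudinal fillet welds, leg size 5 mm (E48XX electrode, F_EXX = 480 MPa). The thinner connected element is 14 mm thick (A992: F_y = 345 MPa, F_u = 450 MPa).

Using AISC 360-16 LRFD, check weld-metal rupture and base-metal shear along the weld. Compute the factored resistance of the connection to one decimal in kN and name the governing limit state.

139.0 kN (weld metal governs)

Weld metal: throat = 0.707×5 = 3.535 mm, L = 2×91 = 182 mm. φR_n = 0.75 × 0.6 × 480 × 3.535 × 182 = 139.0 kN.
Base metal shear (14 mm plate): yield φR_n = 1.0×0.6×345×14×182 = 527.4 kN; rupture φR_n = 0.75×0.6×450×14×182 = 516.0 kN; take 516.0 kN (rupture).
Governing: min(139.0, 516.0) = 139.0 kN → weld metal.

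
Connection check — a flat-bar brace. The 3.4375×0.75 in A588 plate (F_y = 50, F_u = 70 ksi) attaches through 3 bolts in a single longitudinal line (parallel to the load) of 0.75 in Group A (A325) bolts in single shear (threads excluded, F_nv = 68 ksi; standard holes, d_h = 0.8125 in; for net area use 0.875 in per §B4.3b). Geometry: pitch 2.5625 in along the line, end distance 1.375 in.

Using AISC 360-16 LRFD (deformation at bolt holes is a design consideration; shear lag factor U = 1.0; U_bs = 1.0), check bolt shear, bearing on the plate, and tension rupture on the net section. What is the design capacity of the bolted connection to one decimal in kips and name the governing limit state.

Bolt shear: A_b = π(0.75)²/4 = 0.44179 in². φR_n = 0.75 × 68 × 0.44179 × 3 × 1 = 67.6 kips.
Bearing (0.75 in plate, F_u = 70 ksi): end bolts L_c = 1.375 − 0.8125/2 = 0.96875, R_n = min(1.2×0.96875×0.75×70, 2.4×0.75×0.75×70) = 61.031 kips/bolt; interior L_c = 2.5625 − 0.8125 = 1.75, R_n = 94.5 kips/bolt. φR_n = 0.75 × (1×61.031 + 2×94.5) = 187.5 kips.
Tension rupture (net): A_n = (3.4375 − 1×0.875)×0.75 = 1.9219 in² (U = 1.0, A_e = A_n). φR_n = 0.75 × 70 × 1.9219 = 100.9 kips.
Governing: min(67.6, 187.5, 100.9) = 67.6 kips → bolt shear.

67.6 kips (bolt shear governs)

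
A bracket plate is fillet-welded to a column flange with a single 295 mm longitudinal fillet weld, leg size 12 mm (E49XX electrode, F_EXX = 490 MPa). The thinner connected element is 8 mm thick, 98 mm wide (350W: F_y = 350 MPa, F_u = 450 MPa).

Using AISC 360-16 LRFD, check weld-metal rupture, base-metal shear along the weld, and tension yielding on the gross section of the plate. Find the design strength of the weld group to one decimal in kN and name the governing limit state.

247.0 kN (gross-section yield governs)

Weld metal: throat = 0.707×12 = 8.484 mm, L = 295 mm. φR_n = 0.75 × 0.6 × 490 × 8.484 × 295 = 551.9 kN.
Base metal shear (8 mm plate): yield φR_n = 1.0×0.6×350×8×295 = 495.6 kN; rupture φR_n = 0.75×0.6×450×8×295 = 477.9 kN; take 477.9 kN (rupture).
Tension yield (gross): A_g = 98×8 = 784 mm². φR_n = 0.90 × 350 × 784 = 247.0 kN.
Governing: min(551.9, 477.9, 247.0) = 247.0 kN → gross-section yield.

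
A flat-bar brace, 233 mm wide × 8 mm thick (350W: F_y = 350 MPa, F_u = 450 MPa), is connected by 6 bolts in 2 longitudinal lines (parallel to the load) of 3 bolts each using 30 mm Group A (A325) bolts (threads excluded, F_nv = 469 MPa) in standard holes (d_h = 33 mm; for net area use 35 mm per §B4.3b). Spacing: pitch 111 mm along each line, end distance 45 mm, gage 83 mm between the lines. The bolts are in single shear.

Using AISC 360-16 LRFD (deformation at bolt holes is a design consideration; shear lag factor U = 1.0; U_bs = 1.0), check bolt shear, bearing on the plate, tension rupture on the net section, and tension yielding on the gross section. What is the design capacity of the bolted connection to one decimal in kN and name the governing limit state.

440.1 kN (net-section rupture governs)

Bolt shear: A_b = π(30)²/4 = 706.86 mm². φR_n = 0.75 × 469 × 706.86 × 6 × 1 = 1491.8 kN.
Bearing (8 mm plate, F_u = 450 MPa): end bolts L_c = 45 − 33/2 = 28.5, R_n = min(1.2×28.5×8×450, 2.4×30×8×450) = 123.12 kN/bolt; interior L_c = 111 − 33 = 78, R_n = 259.2 kN/bolt. φR_n = 0.75 × (2×123.12 + 4×259.2) = 962.3 kN.
Tension rupture (net): A_n = (233 − 2×35)×8 = 1304 mm² (U = 1.0, A_e = A_n). φR_n = 0.75 × 450 × 1304 = 440.1 kN.
Tension yield (gross): A_g = 233×8 = 1864 mm². φR_n = 0.90 × 350 × 1864 = 587.2 kN.
Governing: min(1491.8, 962.3, 440.1, 587.2) = 440.1 kN → net-section rupture.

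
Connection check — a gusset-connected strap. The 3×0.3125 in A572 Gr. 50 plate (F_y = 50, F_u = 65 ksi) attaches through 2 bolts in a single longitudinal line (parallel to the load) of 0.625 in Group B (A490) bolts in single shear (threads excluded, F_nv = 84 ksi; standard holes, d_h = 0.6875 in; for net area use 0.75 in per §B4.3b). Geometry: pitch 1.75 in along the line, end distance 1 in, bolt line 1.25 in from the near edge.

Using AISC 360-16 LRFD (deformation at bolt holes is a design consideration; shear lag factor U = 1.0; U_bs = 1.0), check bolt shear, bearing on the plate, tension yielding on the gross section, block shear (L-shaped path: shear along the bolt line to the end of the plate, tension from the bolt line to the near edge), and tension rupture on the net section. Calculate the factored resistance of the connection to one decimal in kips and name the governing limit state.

28.2 kips (block shear governs)

Bolt shear: A_b = π(0.625)²/4 = 0.3068 in². φR_n = 0.75 × 84 × 0.3068 × 2 × 1 = 38.7 kips.
Bearing (0.3125 in plate, F_u = 65 ksi): end bolts L_c = 1 − 0.6875/2 = 0.65625, R_n = min(1.2×0.65625×0.3125×65, 2.4×0.625×0.3125×65) = 15.996 kips/bolt; interior L_c = 1.75 − 0.6875 = 1.0625, R_n = 25.898 kips/bolt. φR_n = 0.75 × (1×15.996 + 1×25.898) = 31.4 kips.
Tension yield (gross): A_g = 3×0.3125 = 0.9375 in². φR_n = 0.90 × 50 × 0.9375 = 42.2 kips.
Block shear: shear path 1×[1+1×1.75] = 1×2.75 in, A_gv = 0.85938, A_nv = 1×(2.75 − 1.5×0.75)×0.3125 = 0.50781 in²; tension to near edge: (1.25 − 0.5×0.75)×0.3125 = 0.27344 in². R_n = min(0.6×65×0.50781, 0.6×50×0.85938) + 1.0×65×0.27344 = min(19.805, 25.781) + 17.774 = 37.579 kips. φR_n = 0.75 × 37.579 = 28.2 kips.
Tension rupture (net): A_n = (3 − 1×0.75)×0.3125 = 0.70313 in² (U = 1.0, A_e = A_n). φR_n = 0.75 × 65 × 0.70313 = 34.3 kips.
Governing: min(38.7, 31.4, 42.2, 28.2, 34.3) = 28.2 kips → block shear.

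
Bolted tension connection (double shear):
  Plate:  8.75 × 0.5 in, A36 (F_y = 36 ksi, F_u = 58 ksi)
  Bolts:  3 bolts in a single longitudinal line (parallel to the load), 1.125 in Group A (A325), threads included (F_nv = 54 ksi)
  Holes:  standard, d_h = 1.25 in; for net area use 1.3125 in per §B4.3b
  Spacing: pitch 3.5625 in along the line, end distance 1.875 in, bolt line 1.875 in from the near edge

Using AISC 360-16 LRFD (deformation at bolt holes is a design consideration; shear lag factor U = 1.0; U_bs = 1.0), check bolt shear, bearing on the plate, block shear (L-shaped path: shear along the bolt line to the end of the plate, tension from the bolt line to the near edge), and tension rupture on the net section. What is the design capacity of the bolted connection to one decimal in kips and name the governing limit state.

99.4 kips (block shear governs)

Bolt shear: A_b = π(1.125)²/4 = 0.99402 in². φR_n = 0.75 × 54 × 0.99402 × 3 × 2 = 241.5 kips.
Bearing (0.5 in plate, F_u = 58 ksi): end bolts L_c = 1.875 − 1.25/2 = 1.25, R_n = min(1.2×1.25×0.5×58, 2.4×1.125×0.5×58) = 43.5 kips/bolt; interior L_c = 3.5625 − 1.25 = 2.3125, R_n = 78.3 kips/bolt. φR_n = 0.75 × (1×43.5 + 2×78.3) = 150.1 kips.
Block shear: shear path 1×[1.875+2×3.5625] = 1×9 in, A_gv = 4.5, A_nv = 1×(9 − 2.5×1.3125)×0.5 = 2.8594 in²; tension to near edge: (1.875 − 0.5×1.3125)×0.5 = 0.60938 in². R_n = min(0.6×58×2.8594, 0.6×36×4.5) + 1.0×58×0.60938 = min(99.507, 97.2) + 35.344 = 132.54 kips. φR_n = 0.75 × 132.54 = 99.4 kips.
Tension rupture (net): A_n = (8.75 − 1×1.3125)×0.5 = 3.7188 in² (U = 1.0, A_e = A_n). φR_n = 0.75 × 58 × 3.7188 = 161.8 kips.
Governing: min(241.5, 150.1, 99.4, 161.8) = 99.4 kips → block shear.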